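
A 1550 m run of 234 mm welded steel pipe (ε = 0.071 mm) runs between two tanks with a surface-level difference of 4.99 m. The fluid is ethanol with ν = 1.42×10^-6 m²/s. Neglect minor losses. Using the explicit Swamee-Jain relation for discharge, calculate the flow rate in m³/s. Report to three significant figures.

Q ≈ 0.0385 m³/s

Swamee-Jain (Type II): Q = -0.965·√(gD⁵h_f/L)·ln[ε/(3.7D) + √(3.17ν²L/(gD³h_f))]
√(gD⁵h_f/L) = √(9.81·0.234⁵·4.99/1550) = 0.004707
ε/(3.7D) = 8.20×10^-5; √(3.17ν²L/(gD³h_f)) = 1.26×10^-4
Q = -0.965·0.004707·ln(2.077×10^-4) = 0.03852 m³/s
Check: V = 0.896 m/s, Re = 1.48×10^5, f = 0.01848, h_f = 5.00 m ≈ 4.99 m ✓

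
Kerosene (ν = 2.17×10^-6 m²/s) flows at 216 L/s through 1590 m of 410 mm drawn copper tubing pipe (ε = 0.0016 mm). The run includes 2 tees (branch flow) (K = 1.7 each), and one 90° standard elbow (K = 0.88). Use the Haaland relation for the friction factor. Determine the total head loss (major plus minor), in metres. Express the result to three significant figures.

H_L ≈ 8.15 m

V = 4Q/(πD²) = 1.636 m/s; V²/2g = 0.1364 m
Re = 3.09×10^5, ε/D = 3.90×10^-6 → f = 0.01429 (Haaland)
Major: h_f = f(L/D)·V²/2g = 0.01429·3878·0.1364 = 7.562 m
Minor: ΣK = 4.28; h_m = ΣK·V²/2g = 0.5839 m
Total H_L = 7.562 + 0.5839 = 8.146 m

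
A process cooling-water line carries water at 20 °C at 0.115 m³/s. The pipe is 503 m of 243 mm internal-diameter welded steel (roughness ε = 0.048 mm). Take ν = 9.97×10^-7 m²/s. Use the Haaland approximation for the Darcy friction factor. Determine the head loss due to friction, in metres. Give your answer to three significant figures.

V = 4Q/(πD²) = 4·0.115/(π·0.243²) = 2.480 m/s
Re = VD/ν = 2.480·0.243/9.97×10^-7 = 6.04×10^5 → turbulent
ε/D = 0.048/243 = 1.98×10^-4
Haaland: f = 0.01504
h_f = f(L/D)V²/(2g) = 0.01504·(503/0.243)·2.480²/(2·9.81) = 9.757 m

h_f ≈ 9.76 m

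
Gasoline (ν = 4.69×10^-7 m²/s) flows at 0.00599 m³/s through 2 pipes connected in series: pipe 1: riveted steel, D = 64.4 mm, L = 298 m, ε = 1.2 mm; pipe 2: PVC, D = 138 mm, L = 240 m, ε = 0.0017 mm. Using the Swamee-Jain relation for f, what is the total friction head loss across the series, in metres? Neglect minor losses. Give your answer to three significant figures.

Pipe 1: V = 1.839 m/s, Re = 2.53×10^5, ε/D = 0.0186, f = 0.04762, h_1 = f(L/D)V²/2g = 37.98 m
Pipe 2: V = 0.4005 m/s, Re = 1.18×10^5, ε/D = 1.23×10^-5, f = 0.01735, h_2 = f(L/D)V²/2g = 0.2466 m
Series → Q common, losses add: H = Σh = 38.23 m

H ≈ 38.2 m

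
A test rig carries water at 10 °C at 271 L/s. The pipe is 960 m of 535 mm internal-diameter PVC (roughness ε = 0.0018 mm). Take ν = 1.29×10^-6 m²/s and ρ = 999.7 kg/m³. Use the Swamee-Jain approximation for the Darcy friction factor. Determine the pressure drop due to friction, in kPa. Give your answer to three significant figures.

V = 4Q/(πD²) = 4·0.271/(π·0.535²) = 1.206 m/s
Re = VD/ν = 1.206·0.535/1.29×10^-6 = 5.00×10^5 → turbulent
ε/D = 0.0018/535 = 3.36×10^-6
Swamee-Jain: f = 0.01315
h_f = f(L/D)V²/(2g) = 0.01315·(960/0.535)·1.206²/(2·9.81) = 1.747 m
Δp = ρg·h_f = 999.7·9.81·1.747 = 17.13 kPa

Δp ≈ 17.1 kPa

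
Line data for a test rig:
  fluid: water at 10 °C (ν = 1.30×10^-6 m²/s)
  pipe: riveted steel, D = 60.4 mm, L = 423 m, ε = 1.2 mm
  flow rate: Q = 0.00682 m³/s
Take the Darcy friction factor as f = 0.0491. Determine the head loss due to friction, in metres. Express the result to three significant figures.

V = 4Q/(πD²) = 4·0.00682/(π·0.0604²) = 2.380 m/s
h_f = f(L/D)V²/(2g) = 0.04910·(423/0.0604)·2.380²/(2·9.81) = 99.29 m

h_f ≈ 99.3 m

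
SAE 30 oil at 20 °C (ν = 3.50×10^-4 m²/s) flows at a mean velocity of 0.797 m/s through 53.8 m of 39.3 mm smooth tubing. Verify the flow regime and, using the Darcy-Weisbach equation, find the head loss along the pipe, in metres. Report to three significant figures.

h_f ≈ 31.7 m

Re = VD/ν = 0.797·0.03930/3.50×10^-4 = 89.5 → laminar (Re < 2300)
f = 64/Re = 0.7152
h_f = f(L/D)V²/(2g) = 0.7152·(53.8/0.03930)·0.797²/(2·9.81) = 31.70 m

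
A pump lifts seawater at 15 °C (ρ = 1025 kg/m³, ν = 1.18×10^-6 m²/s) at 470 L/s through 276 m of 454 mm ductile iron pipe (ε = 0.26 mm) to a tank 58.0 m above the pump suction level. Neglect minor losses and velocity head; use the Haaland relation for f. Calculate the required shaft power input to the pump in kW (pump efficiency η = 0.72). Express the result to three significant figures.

V = 4Q/(πD²) = 2.903 m/s; Re = 1.12×10^6; ε/D = 5.73×10^-4; f = 0.01761
h_f = f(L/D)V²/2g = 4.600 m
Total head H = z + h_f = 58.0 + 4.600 = 62.60 m
P_hyd = ρgQH = 1025·9.81·0.470·62.60 = 295.8 kW
P_shaft = P_hyd/η = 295.8/0.72 = 410.9 kW

P_shaft ≈ 411 kW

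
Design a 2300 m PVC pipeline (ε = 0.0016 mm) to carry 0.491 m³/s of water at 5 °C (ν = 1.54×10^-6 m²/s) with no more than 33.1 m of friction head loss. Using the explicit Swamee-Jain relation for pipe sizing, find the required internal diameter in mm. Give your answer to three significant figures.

Swamee-Jain (Type III): D = 0.66·[ε^1.25·(LQ²/(gh_f))^4.75 + ν·Q^9.4·(L/(gh_f))^5.2]^0.04
LQ²/(gh_f) = 1.708; L/(gh_f) = 7.083
Term 1 = ε^1.25·(…)^4.75 = 7.23×10^-7; Term 2 = ν·Q^9.4·(…)^5.2 = 5.07×10^-5
D = 0.66·(7.23×10^-7 + 5.07×10^-5)^0.04 = 0.4446 m = 445 mm
Check: V = 3.16 m/s, Re = 9.13×10^5, f = 0.01187, h_f = 31.3 m ≈ 33.1 m ✓

D ≈ 445 mm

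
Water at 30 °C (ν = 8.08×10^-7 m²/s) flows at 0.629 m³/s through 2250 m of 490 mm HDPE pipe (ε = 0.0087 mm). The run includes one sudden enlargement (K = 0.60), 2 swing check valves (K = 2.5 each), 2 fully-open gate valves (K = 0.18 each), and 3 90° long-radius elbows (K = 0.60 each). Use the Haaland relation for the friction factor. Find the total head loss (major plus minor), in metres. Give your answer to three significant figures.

H_L ≈ 32.7 m

V = 4Q/(πD²) = 3.336 m/s; V²/2g = 0.5671 m
Re = 2.02×10^6, ε/D = 1.78×10^-5 → f = 0.01086 (Haaland)
Major: h_f = f(L/D)·V²/2g = 0.01086·4592·0.5671 = 28.27 m
Minor: ΣK = 7.76; h_m = ΣK·V²/2g = 4.400 m
Total H_L = 28.27 + 4.400 = 32.67 m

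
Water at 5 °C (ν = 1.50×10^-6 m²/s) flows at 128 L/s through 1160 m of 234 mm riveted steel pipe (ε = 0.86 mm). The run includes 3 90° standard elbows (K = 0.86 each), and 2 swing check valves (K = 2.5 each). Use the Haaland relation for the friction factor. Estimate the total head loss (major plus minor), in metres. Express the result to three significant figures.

H_L ≈ 66.1 m

V = 4Q/(πD²) = 2.976 m/s; V²/2g = 0.4515 m
Re = 4.64×10^5, ε/D = 0.00368 → f = 0.02801 (Haaland)
Major: h_f = f(L/D)·V²/2g = 0.02801·4957·0.4515 = 62.69 m
Minor: ΣK = 7.58; h_m = ΣK·V²/2g = 3.423 m
Total H_L = 62.69 + 3.423 = 66.11 m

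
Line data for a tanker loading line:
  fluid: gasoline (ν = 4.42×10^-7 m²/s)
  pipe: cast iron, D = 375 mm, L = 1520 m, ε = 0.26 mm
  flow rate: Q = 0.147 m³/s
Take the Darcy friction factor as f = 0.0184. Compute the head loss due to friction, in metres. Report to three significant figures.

V = 4Q/(πD²) = 4·0.147/(π·0.375²) = 1.331 m/s
h_f = f(L/D)V²/(2g) = 0.01840·(1520/0.375)·1.331²/(2·9.81) = 6.734 m

h_f ≈ 6.73 m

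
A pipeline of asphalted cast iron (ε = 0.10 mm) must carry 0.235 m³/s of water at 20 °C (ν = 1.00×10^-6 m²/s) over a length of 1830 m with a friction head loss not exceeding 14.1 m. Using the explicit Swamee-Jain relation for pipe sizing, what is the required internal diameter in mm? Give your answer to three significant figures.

Swamee-Jain (Type III): D = 0.66·[ε^1.25·(LQ²/(gh_f))^4.75 + ν·Q^9.4·(L/(gh_f))^5.2]^0.04
LQ²/(gh_f) = 0.7306; L/(gh_f) = 13.23
Term 1 = ε^1.25·(…)^4.75 = 2.25×10^-6; Term 2 = ν·Q^9.4·(…)^5.2 = 8.32×10^-7
D = 0.66·(2.25×10^-6 + 8.32×10^-7)^0.04 = 0.3973 m = 397 mm
Check: V = 1.90 m/s, Re = 7.53×10^5, f = 0.01554, h_f = 13.1 m ≈ 14.1 m ✓

D ≈ 397 mm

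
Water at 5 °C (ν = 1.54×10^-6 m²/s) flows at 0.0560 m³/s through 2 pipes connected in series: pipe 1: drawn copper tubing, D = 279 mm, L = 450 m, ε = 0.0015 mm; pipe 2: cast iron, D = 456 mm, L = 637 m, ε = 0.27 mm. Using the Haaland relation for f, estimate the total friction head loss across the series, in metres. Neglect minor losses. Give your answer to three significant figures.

H ≈ 1.28 m

Pipe 1: V = 0.9160 m/s, Re = 1.66×10^5, ε/D = 5.38×10^-6, f = 0.01611, h_1 = f(L/D)V²/2g = 1.111 m
Pipe 2: V = 0.3429 m/s, Re = 1.02×10^5, ε/D = 5.92×10^-4, f = 0.02041, h_2 = f(L/D)V²/2g = 0.1708 m
Series → Q common, losses add: H = Σh = 1.282 m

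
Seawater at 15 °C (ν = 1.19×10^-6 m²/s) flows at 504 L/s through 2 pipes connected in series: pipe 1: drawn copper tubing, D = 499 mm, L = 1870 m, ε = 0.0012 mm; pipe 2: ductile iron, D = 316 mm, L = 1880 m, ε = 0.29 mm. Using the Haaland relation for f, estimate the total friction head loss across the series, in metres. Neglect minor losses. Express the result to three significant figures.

Pipe 1: V = 2.577 m/s, Re = 1.08×10^6, ε/D = 2.40×10^-6, f = 0.01148, h_1 = f(L/D)V²/2g = 14.56 m
Pipe 2: V = 6.426 m/s, Re = 1.71×10^6, ε/D = 9.18×10^-4, f = 0.01944, h_2 = f(L/D)V²/2g = 243.4 m
Series → Q common, losses add: H = Σh = 258.0 m

H ≈ 258 m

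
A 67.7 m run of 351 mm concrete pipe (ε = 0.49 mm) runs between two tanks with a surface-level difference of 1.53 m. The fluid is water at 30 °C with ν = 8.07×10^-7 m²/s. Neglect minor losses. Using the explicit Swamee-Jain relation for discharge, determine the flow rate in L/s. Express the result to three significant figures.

Swamee-Jain (Type II): Q = -0.965·√(gD⁵h_f/L)·ln[ε/(3.7D) + √(3.17ν²L/(gD³h_f))]
√(gD⁵h_f/L) = √(9.81·0.351⁵·1.53/67.7) = 0.03437
ε/(3.7D) = 3.77×10^-4; √(3.17ν²L/(gD³h_f)) = 1.47×10^-5
Q = -0.965·0.03437·ln(3.920×10^-4) = 0.2602 m³/s
Check: V = 2.69 m/s, Re = 1.17×10^6, f = 0.02161, h_f = 1.54 m ≈ 1.53 m ✓

Q ≈ 260 L/s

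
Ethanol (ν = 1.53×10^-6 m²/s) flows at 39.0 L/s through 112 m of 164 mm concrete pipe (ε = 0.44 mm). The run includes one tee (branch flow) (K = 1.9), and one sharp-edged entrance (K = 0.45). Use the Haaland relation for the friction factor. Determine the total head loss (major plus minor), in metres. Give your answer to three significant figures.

V = 4Q/(πD²) = 1.846 m/s; V²/2g = 0.1737 m
Re = 1.98×10^5, ε/D = 0.00268 → f = 0.02607 (Haaland)
Major: h_f = f(L/D)·V²/2g = 0.02607·682.9·0.1737 = 3.093 m
Minor: ΣK = 2.35; h_m = ΣK·V²/2g = 0.4083 m
Total H_L = 3.093 + 0.4083 = 3.501 m

H_L ≈ 3.50 m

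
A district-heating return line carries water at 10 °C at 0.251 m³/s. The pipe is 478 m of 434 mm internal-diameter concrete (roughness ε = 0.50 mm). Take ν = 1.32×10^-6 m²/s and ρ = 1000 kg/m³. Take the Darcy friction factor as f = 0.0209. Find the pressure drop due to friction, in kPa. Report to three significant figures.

V = 4Q/(πD²) = 4·0.251/(π·0.434²) = 1.697 m/s
h_f = f(L/D)V²/(2g) = 0.02090·(478/0.434)·1.697²/(2·9.81) = 3.377 m
Δp = ρg·h_f = 1000·9.81·3.377 = 33.13 kPa

Δp ≈ 33.1 kPa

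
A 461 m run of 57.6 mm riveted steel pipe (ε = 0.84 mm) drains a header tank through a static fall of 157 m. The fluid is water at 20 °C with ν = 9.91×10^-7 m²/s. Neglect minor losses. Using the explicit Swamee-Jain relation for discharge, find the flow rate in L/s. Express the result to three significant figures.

Q ≈ 7.75 L/s

Swamee-Jain (Type II): Q = -0.965·√(gD⁵h_f/L)·ln[ε/(3.7D) + √(3.17ν²L/(gD³h_f))]
√(gD⁵h_f/L) = √(9.81·0.0576⁵·157/461) = 0.001455
ε/(3.7D) = 0.00394; √(3.17ν²L/(gD³h_f)) = 6.98×10^-5
Q = -0.965·0.001455·ln(0.004011) = 0.007751 m³/s
Check: V = 2.97 m/s, Re = 1.73×10^5, f = 0.04368, h_f = 158 m ≈ 157 m ✓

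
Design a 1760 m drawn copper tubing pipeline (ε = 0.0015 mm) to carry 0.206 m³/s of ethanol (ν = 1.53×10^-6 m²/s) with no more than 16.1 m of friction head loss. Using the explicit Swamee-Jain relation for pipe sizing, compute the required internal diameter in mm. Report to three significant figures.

Swamee-Jain (Type III): D = 0.66·[ε^1.25·(LQ²/(gh_f))^4.75 + ν·Q^9.4·(L/(gh_f))^5.2]^0.04
LQ²/(gh_f) = 0.4729; L/(gh_f) = 11.14
Term 1 = ε^1.25·(…)^4.75 = 1.50×10^-9; Term 2 = ν·Q^9.4·(…)^5.2 = 1.51×10^-7
D = 0.66·(1.50×10^-9 + 1.51×10^-7)^0.04 = 0.3523 m = 352 mm
Check: V = 2.11 m/s, Re = 4.87×10^5, f = 0.01322, h_f = 15.0 m ≈ 16.1 m ✓

D ≈ 352 mm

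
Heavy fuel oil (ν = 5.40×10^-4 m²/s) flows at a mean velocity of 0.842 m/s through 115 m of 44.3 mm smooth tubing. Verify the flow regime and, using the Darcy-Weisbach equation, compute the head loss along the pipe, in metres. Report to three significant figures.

h_f ≈ 86.9 m

Re = VD/ν = 0.842·0.04430/5.40×10^-4 = 69.1 → laminar (Re < 2300)
f = 64/Re = 0.9265
h_f = f(L/D)V²/(2g) = 0.9265·(115/0.04430)·0.842²/(2·9.81) = 86.91 m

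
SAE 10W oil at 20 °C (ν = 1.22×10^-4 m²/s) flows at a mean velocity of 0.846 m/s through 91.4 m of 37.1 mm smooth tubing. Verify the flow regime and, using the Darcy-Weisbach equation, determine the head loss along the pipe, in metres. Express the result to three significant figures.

h_f ≈ 22.4 m

Re = VD/ν = 0.846·0.03710/1.22×10^-4 = 257 → laminar (Re < 2300)
f = 64/Re = 0.2488
h_f = f(L/D)V²/(2g) = 0.2488·(91.4/0.03710)·0.846²/(2·9.81) = 22.36 m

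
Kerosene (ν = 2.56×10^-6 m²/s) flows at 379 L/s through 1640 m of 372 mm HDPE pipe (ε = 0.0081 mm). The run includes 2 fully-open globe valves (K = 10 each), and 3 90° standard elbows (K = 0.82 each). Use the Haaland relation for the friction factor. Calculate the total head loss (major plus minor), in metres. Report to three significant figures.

V = 4Q/(πD²) = 3.487 m/s; V²/2g = 0.6198 m
Re = 5.07×10^5, ε/D = 2.18×10^-5 → f = 0.01329 (Haaland)
Major: h_f = f(L/D)·V²/2g = 0.01329·4409·0.6198 = 36.32 m
Minor: ΣK = 22.5; h_m = ΣK·V²/2g = 13.92 m
Total H_L = 36.32 + 13.92 = 50.24 m

H_L ≈ 50.2 m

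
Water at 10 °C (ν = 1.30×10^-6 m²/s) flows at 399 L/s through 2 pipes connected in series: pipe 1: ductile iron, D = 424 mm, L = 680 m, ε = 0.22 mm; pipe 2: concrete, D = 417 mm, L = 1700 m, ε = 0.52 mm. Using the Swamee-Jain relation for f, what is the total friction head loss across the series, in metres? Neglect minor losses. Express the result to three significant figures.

H ≈ 48.8 m

Pipe 1: V = 2.826 m/s, Re = 9.22×10^5, ε/D = 5.19×10^-4, f = 0.01747, h_1 = f(L/D)V²/2g = 11.40 m
Pipe 2: V = 2.922 m/s, Re = 9.37×10^5, ε/D = 0.00125, f = 0.02110, h_2 = f(L/D)V²/2g = 37.42 m
Series → Q common, losses add: H = Σh = 48.82 m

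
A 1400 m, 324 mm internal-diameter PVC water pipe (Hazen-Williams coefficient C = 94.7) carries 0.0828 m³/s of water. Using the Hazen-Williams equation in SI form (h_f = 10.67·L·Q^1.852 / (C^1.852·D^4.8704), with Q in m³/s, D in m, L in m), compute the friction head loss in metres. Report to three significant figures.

h_f = 10.67·1400·0.0828^1.852 / (94.7^1.852·0.324^4.8704) = 7.837 m

h_f ≈ 7.84 m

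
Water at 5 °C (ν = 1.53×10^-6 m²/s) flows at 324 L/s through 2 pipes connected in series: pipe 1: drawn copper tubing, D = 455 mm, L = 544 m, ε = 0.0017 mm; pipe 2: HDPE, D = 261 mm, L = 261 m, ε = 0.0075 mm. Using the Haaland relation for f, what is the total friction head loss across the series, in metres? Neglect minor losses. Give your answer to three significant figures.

H ≈ 25.7 m

Pipe 1: V = 1.993 m/s, Re = 5.93×10^5, ε/D = 3.74×10^-6, f = 0.01272, h_1 = f(L/D)V²/2g = 3.078 m
Pipe 2: V = 6.056 m/s, Re = 1.03×10^6, ε/D = 2.87×10^-5, f = 0.01208, h_2 = f(L/D)V²/2g = 22.58 m
Series → Q common, losses add: H = Σh = 25.65 m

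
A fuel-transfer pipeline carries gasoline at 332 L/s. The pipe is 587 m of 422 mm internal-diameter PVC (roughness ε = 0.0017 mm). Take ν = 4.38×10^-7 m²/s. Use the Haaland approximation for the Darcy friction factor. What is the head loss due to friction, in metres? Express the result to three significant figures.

V = 4Q/(πD²) = 4·0.332/(π·0.422²) = 2.374 m/s
Re = VD/ν = 2.374·0.422/4.38×10^-7 = 2.29×10^6 → turbulent
ε/D = 0.0017/422 = 4.03×10^-6
Haaland: f = 0.01025
h_f = f(L/D)V²/(2g) = 0.01025·(587/0.422)·2.374²/(2·9.81) = 4.095 m

h_f ≈ 4.09 m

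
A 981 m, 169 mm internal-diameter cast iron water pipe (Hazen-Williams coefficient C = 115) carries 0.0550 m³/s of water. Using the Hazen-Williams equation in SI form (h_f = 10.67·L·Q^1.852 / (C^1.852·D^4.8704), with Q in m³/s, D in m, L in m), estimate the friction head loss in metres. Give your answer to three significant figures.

h_f ≈ 42.8 m

h_f = 10.67·981·0.0550^1.852 / (115^1.852·0.169^4.8704) = 42.76 m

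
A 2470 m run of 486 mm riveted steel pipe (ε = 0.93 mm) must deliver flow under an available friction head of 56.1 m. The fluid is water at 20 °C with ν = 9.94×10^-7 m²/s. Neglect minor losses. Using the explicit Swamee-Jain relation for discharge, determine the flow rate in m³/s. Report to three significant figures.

Q ≈ 0.566 m³/s

Swamee-Jain (Type II): Q = -0.965·√(gD⁵h_f/L)·ln[ε/(3.7D) + √(3.17ν²L/(gD³h_f))]
√(gD⁵h_f/L) = √(9.81·0.486⁵·56.1/2470) = 0.07772
ε/(3.7D) = 5.17×10^-4; √(3.17ν²L/(gD³h_f)) = 1.11×10^-5
Q = -0.965·0.07772·ln(5.282×10^-4) = 0.5660 m³/s
Check: V = 3.05 m/s, Re = 1.49×10^6, f = 0.02333, h_f = 56.3 m ≈ 56.1 m ✓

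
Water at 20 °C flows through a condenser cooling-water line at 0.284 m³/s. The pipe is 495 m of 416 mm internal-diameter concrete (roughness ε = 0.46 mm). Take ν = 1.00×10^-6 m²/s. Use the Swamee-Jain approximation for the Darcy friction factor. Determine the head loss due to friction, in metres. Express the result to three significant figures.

h_f ≈ 5.44 m

V = 4Q/(πD²) = 4·0.284/(π·0.416²) = 2.089 m/s
Re = VD/ν = 2.089·0.416/1.00×10^-6 = 8.69×10^5 → turbulent
ε/D = 0.46/416 = 0.00111
Swamee-Jain: f = 0.02054
h_f = f(L/D)V²/(2g) = 0.02054·(495/0.416)·2.089²/(2·9.81) = 5.440 m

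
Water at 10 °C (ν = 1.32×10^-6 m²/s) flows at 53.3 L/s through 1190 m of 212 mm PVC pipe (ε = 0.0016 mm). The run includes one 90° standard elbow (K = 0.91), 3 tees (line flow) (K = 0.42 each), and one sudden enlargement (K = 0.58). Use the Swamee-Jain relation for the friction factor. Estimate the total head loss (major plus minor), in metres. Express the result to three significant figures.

H_L ≈ 10.1 m

V = 4Q/(πD²) = 1.510 m/s; V²/2g = 0.1162 m
Re = 2.43×10^5, ε/D = 7.55×10^-6 → f = 0.01504 (Swamee-Jain)
Major: h_f = f(L/D)·V²/2g = 0.01504·5613·0.1162 = 9.812 m
Minor: ΣK = 2.75; h_m = ΣK·V²/2g = 0.3196 m
Total H_L = 9.812 + 0.3196 = 10.13 m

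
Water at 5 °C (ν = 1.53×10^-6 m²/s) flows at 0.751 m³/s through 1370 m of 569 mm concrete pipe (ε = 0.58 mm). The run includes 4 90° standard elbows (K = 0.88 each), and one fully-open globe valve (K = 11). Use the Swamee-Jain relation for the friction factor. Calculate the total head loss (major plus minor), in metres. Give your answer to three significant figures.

V = 4Q/(πD²) = 2.953 m/s; V²/2g = 0.4446 m
Re = 1.10×10^6, ε/D = 0.00102 → f = 0.02009 (Swamee-Jain)
Major: h_f = f(L/D)·V²/2g = 0.02009·2408·0.4446 = 21.50 m
Minor: ΣK = 14.5; h_m = ΣK·V²/2g = 6.455 m
Total H_L = 21.50 + 6.455 = 27.96 m

H_L ≈ 28.0 m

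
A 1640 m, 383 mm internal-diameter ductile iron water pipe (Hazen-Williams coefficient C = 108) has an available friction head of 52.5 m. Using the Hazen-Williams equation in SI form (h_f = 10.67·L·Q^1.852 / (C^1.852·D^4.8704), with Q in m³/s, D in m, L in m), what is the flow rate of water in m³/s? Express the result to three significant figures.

Rearranging: Q = [h_f·C^1.852·D^4.8704 / (10.67·L)]^(1/1.852)
Q = [52.5·108^1.852·0.383^4.8704 / (10.67·1640)]^0.540 = 0.3759 m³/s

Q ≈ 0.376 m³/s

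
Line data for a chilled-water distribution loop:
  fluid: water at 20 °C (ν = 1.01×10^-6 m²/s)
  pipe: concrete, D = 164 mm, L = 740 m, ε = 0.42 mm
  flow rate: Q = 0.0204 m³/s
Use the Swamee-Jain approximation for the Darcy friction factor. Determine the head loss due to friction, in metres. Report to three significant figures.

V = 4Q/(πD²) = 4·0.0204/(π·0.164²) = 0.9657 m/s
Re = VD/ν = 0.9657·0.164/1.01×10^-6 = 1.57×10^5 → turbulent
ε/D = 0.42/164 = 0.00256
Swamee-Jain: f = 0.02619
h_f = f(L/D)V²/(2g) = 0.02619·(740/0.164)·0.9657²/(2·9.81) = 5.617 m

h_f ≈ 5.62 m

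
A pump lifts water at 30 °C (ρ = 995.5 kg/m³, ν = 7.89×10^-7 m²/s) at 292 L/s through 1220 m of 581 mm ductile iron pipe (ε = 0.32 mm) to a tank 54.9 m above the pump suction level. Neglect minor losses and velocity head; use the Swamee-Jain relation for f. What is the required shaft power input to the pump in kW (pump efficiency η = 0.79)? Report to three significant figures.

V = 4Q/(πD²) = 1.101 m/s; Re = 8.11×10^5; ε/D = 5.51×10^-4; f = 0.01775
h_f = f(L/D)V²/2g = 2.304 m
Total head H = z + h_f = 54.9 + 2.304 = 57.20 m
P_hyd = ρgQH = 995.5·9.81·0.292·57.20 = 163.1 kW
P_shaft = P_hyd/η = 163.1/0.79 = 206.5 kW

P_shaft ≈ 206 kW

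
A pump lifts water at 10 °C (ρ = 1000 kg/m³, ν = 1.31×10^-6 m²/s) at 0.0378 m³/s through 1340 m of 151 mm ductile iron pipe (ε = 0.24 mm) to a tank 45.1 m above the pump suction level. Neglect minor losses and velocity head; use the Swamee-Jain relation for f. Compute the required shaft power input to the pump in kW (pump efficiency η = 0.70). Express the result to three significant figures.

V = 4Q/(πD²) = 2.111 m/s; Re = 2.43×10^5; ε/D = 0.00159; f = 0.02308
h_f = f(L/D)V²/2g = 46.50 m
Total head H = z + h_f = 45.1 + 46.50 = 91.60 m
P_hyd = ρgQH = 1000·9.81·0.0378·91.60 = 33.97 kW
P_shaft = P_hyd/η = 33.97/0.70 = 48.53 kW

P_shaft ≈ 48.5 kW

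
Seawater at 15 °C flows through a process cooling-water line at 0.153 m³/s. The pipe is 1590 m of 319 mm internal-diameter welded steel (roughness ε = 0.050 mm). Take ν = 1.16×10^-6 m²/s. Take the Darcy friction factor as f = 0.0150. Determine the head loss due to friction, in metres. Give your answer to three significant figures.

h_f ≈ 14.0 m

V = 4Q/(πD²) = 4·0.153/(π·0.319²) = 1.914 m/s
h_f = f(L/D)V²/(2g) = 0.01500·(1590/0.319)·1.914²/(2·9.81) = 13.96 m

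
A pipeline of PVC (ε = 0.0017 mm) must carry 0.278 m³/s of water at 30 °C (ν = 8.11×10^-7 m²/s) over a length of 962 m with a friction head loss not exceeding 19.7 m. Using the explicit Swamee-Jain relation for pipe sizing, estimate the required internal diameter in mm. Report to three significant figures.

Swamee-Jain (Type III): D = 0.66·[ε^1.25·(LQ²/(gh_f))^4.75 + ν·Q^9.4·(L/(gh_f))^5.2]^0.04
LQ²/(gh_f) = 0.3847; L/(gh_f) = 4.978
Term 1 = ε^1.25·(…)^4.75 = 6.57×10^-10; Term 2 = ν·Q^9.4·(…)^5.2 = 2.03×10^-8
D = 0.66·(6.57×10^-10 + 2.03×10^-8)^0.04 = 0.3254 m = 325 mm
Check: V = 3.34 m/s, Re = 1.34×10^6, f = 0.01121, h_f = 18.9 m ≈ 19.7 m ✓

D ≈ 325 mm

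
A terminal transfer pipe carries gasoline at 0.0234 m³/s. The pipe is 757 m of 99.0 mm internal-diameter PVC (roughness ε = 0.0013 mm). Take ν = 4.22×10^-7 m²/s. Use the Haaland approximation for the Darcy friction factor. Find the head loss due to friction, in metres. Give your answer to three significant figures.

V = 4Q/(πD²) = 4·0.0234/(π·0.0990²) = 3.040 m/s
Re = VD/ν = 3.040·0.0990/4.22×10^-7 = 7.13×10^5 → turbulent
ε/D = 0.0013/99.0 = 1.31×10^-5
Haaland: f = 0.01247
h_f = f(L/D)V²/(2g) = 0.01247·(757/0.0990)·3.040²/(2·9.81) = 44.89 m

h_f ≈ 44.9 m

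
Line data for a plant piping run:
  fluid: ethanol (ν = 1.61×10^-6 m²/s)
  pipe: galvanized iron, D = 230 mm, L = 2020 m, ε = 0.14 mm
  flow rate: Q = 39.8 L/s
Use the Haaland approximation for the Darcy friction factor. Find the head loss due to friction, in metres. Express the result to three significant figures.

h_f ≈ 8.15 m

V = 4Q/(πD²) = 4·0.0398/(π·0.230²) = 0.9579 m/s
Re = VD/ν = 0.9579·0.230/1.61×10^-6 = 1.37×10^5 → turbulent
ε/D = 0.14/230 = 6.09×10^-4
Haaland: f = 0.01983
h_f = f(L/D)V²/(2g) = 0.01983·(2020/0.230)·0.9579²/(2·9.81) = 8.147 m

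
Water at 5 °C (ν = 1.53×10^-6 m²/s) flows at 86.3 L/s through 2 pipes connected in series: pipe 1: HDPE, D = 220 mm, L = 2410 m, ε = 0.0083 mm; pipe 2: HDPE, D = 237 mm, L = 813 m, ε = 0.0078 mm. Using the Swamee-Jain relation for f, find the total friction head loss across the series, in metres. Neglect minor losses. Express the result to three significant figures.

H ≈ 51.9 m

Pipe 1: V = 2.270 m/s, Re = 3.26×10^5, ε/D = 3.77×10^-5, f = 0.01460, h_1 = f(L/D)V²/2g = 42.02 m
Pipe 2: V = 1.956 m/s, Re = 3.03×10^5, ε/D = 3.29×10^-5, f = 0.01473, h_2 = f(L/D)V²/2g = 9.853 m
Series → Q common, losses add: H = Σh = 51.87 m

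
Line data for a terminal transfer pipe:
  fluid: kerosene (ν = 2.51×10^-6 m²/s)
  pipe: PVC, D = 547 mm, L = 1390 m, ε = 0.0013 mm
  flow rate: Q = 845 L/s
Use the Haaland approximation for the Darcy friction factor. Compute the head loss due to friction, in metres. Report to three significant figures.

V = 4Q/(πD²) = 4·0.845/(π·0.547²) = 3.596 m/s
Re = VD/ν = 3.596·0.547/2.51×10^-6 = 7.84×10^5 → turbulent
ε/D = 0.0013/547 = 2.38×10^-6
Haaland: f = 0.01211
h_f = f(L/D)V²/(2g) = 0.01211·(1390/0.547)·3.596²/(2·9.81) = 20.28 m

h_f ≈ 20.3 m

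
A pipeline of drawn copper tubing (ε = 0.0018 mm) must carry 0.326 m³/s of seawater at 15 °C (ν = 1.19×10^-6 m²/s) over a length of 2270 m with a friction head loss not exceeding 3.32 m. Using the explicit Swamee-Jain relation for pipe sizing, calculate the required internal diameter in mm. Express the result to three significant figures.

D ≈ 607 mm

Swamee-Jain (Type III): D = 0.66·[ε^1.25·(LQ²/(gh_f))^4.75 + ν·Q^9.4·(L/(gh_f))^5.2]^0.04
LQ²/(gh_f) = 7.407; L/(gh_f) = 69.70
Term 1 = ε^1.25·(…)^4.75 = 8.91×10^-4; Term 2 = ν·Q^9.4·(…)^5.2 = 0.121
D = 0.66·(8.91×10^-4 + 0.121)^0.04 = 0.6068 m = 607 mm
Check: V = 1.13 m/s, Re = 5.75×10^5, f = 0.01282, h_f = 3.11 m ≈ 3.32 m ✓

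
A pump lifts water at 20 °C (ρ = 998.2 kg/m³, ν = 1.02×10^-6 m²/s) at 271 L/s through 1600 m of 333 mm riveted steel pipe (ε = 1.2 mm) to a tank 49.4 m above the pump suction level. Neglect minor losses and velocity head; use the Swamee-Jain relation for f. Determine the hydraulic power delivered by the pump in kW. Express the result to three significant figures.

P_hyd ≈ 306 kW

V = 4Q/(πD²) = 3.112 m/s; Re = 1.02×10^6; ε/D = 0.00360; f = 0.02775
h_f = f(L/D)V²/2g = 65.80 m
Total head H = z + h_f = 49.4 + 65.80 = 115.2 m
P_hyd = ρgQH = 998.2·9.81·0.271·115.2 = 305.7 kW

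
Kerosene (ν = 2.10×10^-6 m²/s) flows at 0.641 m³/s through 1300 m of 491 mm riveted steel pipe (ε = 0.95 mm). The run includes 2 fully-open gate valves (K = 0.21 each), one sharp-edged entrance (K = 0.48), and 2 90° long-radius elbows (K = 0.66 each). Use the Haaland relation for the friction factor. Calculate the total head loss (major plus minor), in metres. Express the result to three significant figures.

H_L ≈ 37.6 m

V = 4Q/(πD²) = 3.385 m/s; V²/2g = 0.5841 m
Re = 7.92×10^5, ε/D = 0.00193 → f = 0.02347 (Haaland)
Major: h_f = f(L/D)·V²/2g = 0.02347·2648·0.5841 = 36.30 m
Minor: ΣK = 2.22; h_m = ΣK·V²/2g = 1.297 m
Total H_L = 36.30 + 1.297 = 37.60 m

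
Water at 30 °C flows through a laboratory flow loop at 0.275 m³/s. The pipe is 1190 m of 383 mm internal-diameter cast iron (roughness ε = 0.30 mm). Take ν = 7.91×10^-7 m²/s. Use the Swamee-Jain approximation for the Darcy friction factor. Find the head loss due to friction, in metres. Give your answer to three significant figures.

h_f ≈ 17.1 m

V = 4Q/(πD²) = 4·0.275/(π·0.383²) = 2.387 m/s
Re = VD/ν = 2.387·0.383/7.91×10^-7 = 1.16×10^6 → turbulent
ε/D = 0.30/383 = 7.83×10^-4
Swamee-Jain: f = 0.01892
h_f = f(L/D)V²/(2g) = 0.01892·(1190/0.383)·2.387²/(2·9.81) = 17.07 m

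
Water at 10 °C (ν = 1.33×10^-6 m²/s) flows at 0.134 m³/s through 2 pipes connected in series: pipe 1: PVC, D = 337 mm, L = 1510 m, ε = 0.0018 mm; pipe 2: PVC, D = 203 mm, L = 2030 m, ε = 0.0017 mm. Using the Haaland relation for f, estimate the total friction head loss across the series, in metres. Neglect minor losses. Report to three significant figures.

Pipe 1: V = 1.502 m/s, Re = 3.81×10^5, ε/D = 5.34×10^-6, f = 0.01377, h_1 = f(L/D)V²/2g = 7.099 m
Pipe 2: V = 4.140 m/s, Re = 6.32×10^5, ε/D = 8.37×10^-6, f = 0.01264, h_2 = f(L/D)V²/2g = 110.5 m
Series → Q common, losses add: H = Σh = 117.6 m

H ≈ 118 m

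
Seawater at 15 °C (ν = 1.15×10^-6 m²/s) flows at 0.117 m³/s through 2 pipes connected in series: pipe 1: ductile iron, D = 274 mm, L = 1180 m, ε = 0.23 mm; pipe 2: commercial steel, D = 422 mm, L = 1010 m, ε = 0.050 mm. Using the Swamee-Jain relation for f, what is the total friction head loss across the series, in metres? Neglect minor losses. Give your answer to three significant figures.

H ≈ 18.3 m

Pipe 1: V = 1.984 m/s, Re = 4.73×10^5, ε/D = 8.39×10^-4, f = 0.01966, h_1 = f(L/D)V²/2g = 16.99 m
Pipe 2: V = 0.8365 m/s, Re = 3.07×10^5, ε/D = 1.18×10^-4, f = 0.01556, h_2 = f(L/D)V²/2g = 1.328 m
Series → Q common, losses add: H = Σh = 18.32 m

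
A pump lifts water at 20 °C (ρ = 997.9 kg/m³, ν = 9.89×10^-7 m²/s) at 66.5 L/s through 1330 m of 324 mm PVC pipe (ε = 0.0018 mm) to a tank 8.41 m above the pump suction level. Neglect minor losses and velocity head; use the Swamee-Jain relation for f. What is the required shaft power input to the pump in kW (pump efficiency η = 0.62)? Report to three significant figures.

P_shaft ≈ 10.9 kW

V = 4Q/(πD²) = 0.8066 m/s; Re = 2.64×10^5; ε/D = 5.56×10^-6; f = 0.01478
h_f = f(L/D)V²/2g = 2.012 m
Total head H = z + h_f = 8.41 + 2.012 = 10.42 m
P_hyd = ρgQH = 997.9·9.81·0.0665·10.42 = 6.785 kW
P_shaft = P_hyd/η = 6.785/0.62 = 10.94 kW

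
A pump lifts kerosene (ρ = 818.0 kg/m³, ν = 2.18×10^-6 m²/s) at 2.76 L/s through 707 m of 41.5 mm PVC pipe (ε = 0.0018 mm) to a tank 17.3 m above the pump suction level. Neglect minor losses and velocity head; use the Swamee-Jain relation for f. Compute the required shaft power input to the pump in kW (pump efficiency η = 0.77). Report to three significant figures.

V = 4Q/(πD²) = 2.040 m/s; Re = 3.88×10^4; ε/D = 4.34×10^-5; f = 0.02215
h_f = f(L/D)V²/2g = 80.07 m
Total head H = z + h_f = 17.3 + 80.07 = 97.37 m
P_hyd = ρgQH = 818.0·9.81·0.00276·97.37 = 2.157 kW
P_shaft = P_hyd/η = 2.157/0.77 = 2.801 kW

P_shaft ≈ 2.80 kW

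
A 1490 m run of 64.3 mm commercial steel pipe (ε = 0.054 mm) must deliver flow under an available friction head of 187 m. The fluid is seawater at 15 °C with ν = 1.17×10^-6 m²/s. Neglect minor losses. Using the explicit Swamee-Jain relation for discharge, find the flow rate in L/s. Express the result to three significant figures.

Swamee-Jain (Type II): Q = -0.965·√(gD⁵h_f/L)·ln[ε/(3.7D) + √(3.17ν²L/(gD³h_f))]
√(gD⁵h_f/L) = √(9.81·0.0643⁵·187/1490) = 0.001163
ε/(3.7D) = 2.27×10^-4; √(3.17ν²L/(gD³h_f)) = 1.15×10^-4
Q = -0.965·0.001163·ln(3.421×10^-4) = 0.008959 m³/s
Check: V = 2.76 m/s, Re = 1.52×10^5, f = 0.02096, h_f = 188 m ≈ 187 m ✓

Q ≈ 8.96 L/s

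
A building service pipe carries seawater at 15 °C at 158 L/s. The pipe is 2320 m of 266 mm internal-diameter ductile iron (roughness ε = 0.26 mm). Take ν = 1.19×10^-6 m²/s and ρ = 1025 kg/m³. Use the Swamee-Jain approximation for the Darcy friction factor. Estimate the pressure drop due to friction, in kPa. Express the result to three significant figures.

Δp ≈ 727 kPa

V = 4Q/(πD²) = 4·0.158/(π·0.266²) = 2.843 m/s
Re = VD/ν = 2.843·0.266/1.19×10^-6 = 6.36×10^5 → turbulent
ε/D = 0.26/266 = 9.77×10^-4
Swamee-Jain: f = 0.02012
h_f = f(L/D)V²/(2g) = 0.02012·(2320/0.266)·2.843²/(2·9.81) = 72.30 m
Δp = ρg·h_f = 1025·9.81·72.30 = 727.0 kPa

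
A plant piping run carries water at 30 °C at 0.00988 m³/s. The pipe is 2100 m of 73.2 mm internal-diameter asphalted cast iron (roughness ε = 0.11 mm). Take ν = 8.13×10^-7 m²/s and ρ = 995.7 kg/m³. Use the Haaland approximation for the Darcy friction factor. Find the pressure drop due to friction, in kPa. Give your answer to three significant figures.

V = 4Q/(πD²) = 4·0.00988/(π·0.0732²) = 2.348 m/s
Re = VD/ν = 2.348·0.0732/8.13×10^-7 = 2.11×10^5 → turbulent
ε/D = 0.11/73.2 = 0.00150
Haaland: f = 0.02268
h_f = f(L/D)V²/(2g) = 0.02268·(2100/0.0732)·2.348²/(2·9.81) = 182.8 m
Δp = ρg·h_f = 995.7·9.81·182.8 = 1785 kPa

Δp ≈ 1790 kPa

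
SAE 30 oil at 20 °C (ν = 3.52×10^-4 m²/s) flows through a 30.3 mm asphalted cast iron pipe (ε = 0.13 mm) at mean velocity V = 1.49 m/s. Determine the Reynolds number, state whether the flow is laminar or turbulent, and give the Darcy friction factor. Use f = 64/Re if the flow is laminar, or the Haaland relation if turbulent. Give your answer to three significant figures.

Re ≈ 128; laminar; f = 64/Re ≈ 0.499

Re = VD/ν = 1.490·0.0303/3.52×10^-4 = 128
Re < 2300 → laminar → f = 64/Re = 0.4990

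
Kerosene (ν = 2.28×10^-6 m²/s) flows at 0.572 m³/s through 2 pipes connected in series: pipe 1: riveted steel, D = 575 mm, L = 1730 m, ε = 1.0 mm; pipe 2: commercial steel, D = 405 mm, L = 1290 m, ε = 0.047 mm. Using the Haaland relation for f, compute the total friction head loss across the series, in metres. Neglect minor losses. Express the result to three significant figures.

Pipe 1: V = 2.203 m/s, Re = 5.56×10^5, ε/D = 0.00174, f = 0.02294, h_1 = f(L/D)V²/2g = 17.07 m
Pipe 2: V = 4.440 m/s, Re = 7.89×10^5, ε/D = 1.16×10^-4, f = 0.01382, h_2 = f(L/D)V²/2g = 44.22 m
Series → Q common, losses add: H = Σh = 61.29 m

H ≈ 61.3 m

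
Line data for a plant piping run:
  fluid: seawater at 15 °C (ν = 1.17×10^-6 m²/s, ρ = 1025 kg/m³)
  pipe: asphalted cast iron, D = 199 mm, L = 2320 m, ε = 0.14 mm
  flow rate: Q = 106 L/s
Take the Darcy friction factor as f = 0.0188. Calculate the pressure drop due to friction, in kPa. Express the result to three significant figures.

V = 4Q/(πD²) = 4·0.106/(π·0.199²) = 3.408 m/s
h_f = f(L/D)V²/(2g) = 0.01880·(2320/0.199)·3.408²/(2·9.81) = 129.8 m
Δp = ρg·h_f = 1025·9.81·129.8 = 1305 kPa

Δp ≈ 1300 kPa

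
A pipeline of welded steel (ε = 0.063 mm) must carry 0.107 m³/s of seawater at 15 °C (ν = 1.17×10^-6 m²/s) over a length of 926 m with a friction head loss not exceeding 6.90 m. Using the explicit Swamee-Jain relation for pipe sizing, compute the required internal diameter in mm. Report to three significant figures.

Swamee-Jain (Type III): D = 0.66·[ε^1.25·(LQ²/(gh_f))^4.75 + ν·Q^9.4·(L/(gh_f))^5.2]^0.04
LQ²/(gh_f) = 0.1566; L/(gh_f) = 13.68
Term 1 = ε^1.25·(…)^4.75 = 8.41×10^-10; Term 2 = ν·Q^9.4·(…)^5.2 = 7.11×10^-10
D = 0.66·(8.41×10^-10 + 7.11×10^-10)^0.04 = 0.2932 m = 293 mm
Check: V = 1.58 m/s, Re = 3.97×10^5, f = 0.01597, h_f = 6.46 m ≈ 6.90 m ✓

D ≈ 293 mm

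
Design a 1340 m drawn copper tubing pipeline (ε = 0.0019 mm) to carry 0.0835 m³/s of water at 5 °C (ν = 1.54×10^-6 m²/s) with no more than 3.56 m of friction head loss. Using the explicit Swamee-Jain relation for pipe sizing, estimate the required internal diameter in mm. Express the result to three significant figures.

Swamee-Jain (Type III): D = 0.66·[ε^1.25·(LQ²/(gh_f))^4.75 + ν·Q^9.4·(L/(gh_f))^5.2]^0.04
LQ²/(gh_f) = 0.2675; L/(gh_f) = 38.37
Term 1 = ε^1.25·(…)^4.75 = 1.34×10^-10; Term 2 = ν·Q^9.4·(…)^5.2 = 1.94×10^-8
D = 0.66·(1.34×10^-10 + 1.94×10^-8)^0.04 = 0.3245 m = 324 mm
Check: V = 1.01 m/s, Re = 2.13×10^5, f = 0.01540, h_f = 3.31 m ≈ 3.56 m ✓

D ≈ 324 mm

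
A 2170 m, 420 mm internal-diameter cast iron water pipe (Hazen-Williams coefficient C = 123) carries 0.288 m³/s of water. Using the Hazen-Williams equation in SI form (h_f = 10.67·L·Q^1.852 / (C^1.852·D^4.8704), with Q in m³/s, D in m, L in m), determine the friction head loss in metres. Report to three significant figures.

h_f = 10.67·2170·0.288^1.852 / (123^1.852·0.420^4.8704) = 21.27 m

h_f ≈ 21.3 m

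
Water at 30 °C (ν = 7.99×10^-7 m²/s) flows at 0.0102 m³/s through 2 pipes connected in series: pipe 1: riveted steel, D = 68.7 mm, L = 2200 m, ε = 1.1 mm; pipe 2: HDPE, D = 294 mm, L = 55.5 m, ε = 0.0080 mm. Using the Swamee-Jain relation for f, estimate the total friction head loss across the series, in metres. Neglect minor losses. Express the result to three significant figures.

H ≈ 557 m

Pipe 1: V = 2.752 m/s, Re = 2.37×10^5, ε/D = 0.0160, f = 0.04506, h_1 = f(L/D)V²/2g = 556.9 m
Pipe 2: V = 0.1503 m/s, Re = 5.53×10^4, ε/D = 2.72×10^-5, f = 0.02042, h_2 = f(L/D)V²/2g = 0.004435 m
Series → Q common, losses add: H = Σh = 556.9 m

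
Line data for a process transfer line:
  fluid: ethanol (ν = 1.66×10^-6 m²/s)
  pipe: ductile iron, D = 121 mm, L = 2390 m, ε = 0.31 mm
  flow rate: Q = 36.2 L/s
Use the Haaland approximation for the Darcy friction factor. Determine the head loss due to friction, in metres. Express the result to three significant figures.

h_f ≈ 256 m

V = 4Q/(πD²) = 4·0.0362/(π·0.121²) = 3.148 m/s
Re = VD/ν = 3.148·0.121/1.66×10^-6 = 2.29×10^5 → turbulent
ε/D = 0.31/121 = 0.00256
Haaland: f = 0.02568
h_f = f(L/D)V²/(2g) = 0.02568·(2390/0.121)·3.148²/(2·9.81) = 256.2 m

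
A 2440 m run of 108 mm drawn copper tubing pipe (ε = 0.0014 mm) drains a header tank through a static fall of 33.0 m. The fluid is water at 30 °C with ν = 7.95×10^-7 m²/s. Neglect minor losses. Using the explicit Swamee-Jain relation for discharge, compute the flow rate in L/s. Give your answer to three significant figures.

Q ≈ 12.2 L/s

Swamee-Jain (Type II): Q = -0.965·√(gD⁵h_f/L)·ln[ε/(3.7D) + √(3.17ν²L/(gD³h_f))]
√(gD⁵h_f/L) = √(9.81·0.108⁵·33.0/2440) = 0.001396
ε/(3.7D) = 3.50×10^-6; √(3.17ν²L/(gD³h_f)) = 1.09×10^-4
Q = -0.965·0.001396·ln(1.130×10^-4) = 0.01225 m³/s
Check: V = 1.34 m/s, Re = 1.82×10^5, f = 0.01594, h_f = 32.8 m ≈ 33.0 m ✓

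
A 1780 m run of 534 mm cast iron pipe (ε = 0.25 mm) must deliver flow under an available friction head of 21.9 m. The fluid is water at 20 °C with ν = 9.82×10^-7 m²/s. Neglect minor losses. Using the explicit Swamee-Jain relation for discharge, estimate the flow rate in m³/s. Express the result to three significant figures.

Q ≈ 0.620 m³/s

Swamee-Jain (Type II): Q = -0.965·√(gD⁵h_f/L)·ln[ε/(3.7D) + √(3.17ν²L/(gD³h_f))]
√(gD⁵h_f/L) = √(9.81·0.534⁵·21.9/1780) = 0.07239
ε/(3.7D) = 1.27×10^-4; √(3.17ν²L/(gD³h_f)) = 1.29×10^-5
Q = -0.965·0.07239·ln(1.394×10^-4) = 0.6202 m³/s
Check: V = 2.77 m/s, Re = 1.51×10^6, f = 0.01690, h_f = 22.0 m ≈ 21.9 m ✓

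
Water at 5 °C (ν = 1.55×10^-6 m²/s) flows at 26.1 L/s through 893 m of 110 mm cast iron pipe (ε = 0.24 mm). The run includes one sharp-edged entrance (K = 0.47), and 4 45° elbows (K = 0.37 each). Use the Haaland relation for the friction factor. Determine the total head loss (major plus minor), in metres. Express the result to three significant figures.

H_L ≈ 78.1 m

V = 4Q/(πD²) = 2.746 m/s; V²/2g = 0.3844 m
Re = 1.95×10^5, ε/D = 0.00218 → f = 0.02478 (Haaland)
Major: h_f = f(L/D)·V²/2g = 0.02478·8118·0.3844 = 77.34 m
Minor: ΣK = 1.95; h_m = ΣK·V²/2g = 0.7497 m
Total H_L = 77.34 + 0.7497 = 78.09 m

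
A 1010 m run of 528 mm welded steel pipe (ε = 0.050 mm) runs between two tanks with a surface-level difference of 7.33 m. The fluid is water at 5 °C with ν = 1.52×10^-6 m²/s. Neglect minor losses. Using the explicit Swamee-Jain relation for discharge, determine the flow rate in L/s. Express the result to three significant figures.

Swamee-Jain (Type II): Q = -0.965·√(gD⁵h_f/L)·ln[ε/(3.7D) + √(3.17ν²L/(gD³h_f))]
√(gD⁵h_f/L) = √(9.81·0.528⁵·7.33/1010) = 0.05405
ε/(3.7D) = 2.56×10^-5; √(3.17ν²L/(gD³h_f)) = 2.64×10^-5
Q = -0.965·0.05405·ln(5.203×10^-5) = 0.5145 m³/s
Check: V = 2.35 m/s, Re = 8.16×10^5, f = 0.01368, h_f = 7.36 m ≈ 7.33 m ✓

Q ≈ 514 L/s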